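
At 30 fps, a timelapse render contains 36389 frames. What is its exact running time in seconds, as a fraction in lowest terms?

Running time = 36389 ÷ (30) = 36389 × 1/30 = 36389/30 s.

36389/30 seconds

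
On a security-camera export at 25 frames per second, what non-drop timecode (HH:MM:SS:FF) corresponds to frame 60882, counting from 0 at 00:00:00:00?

00:40:35:07

60882 ÷ 25 = 2435 full seconds, remainder 7 frames.
2435 s = 0 h 40 min 35 s.
Timecode: 00:40:35:07.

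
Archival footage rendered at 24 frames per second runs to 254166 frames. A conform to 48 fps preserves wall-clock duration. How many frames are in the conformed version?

508332 frames

Target frames = source frames × (target rate / source rate) = 254166 × (48)/(24) = 254166 × 2 = 508332.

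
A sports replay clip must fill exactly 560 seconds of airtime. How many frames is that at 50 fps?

Frames = 560 × 50 = 28000.

28000 frames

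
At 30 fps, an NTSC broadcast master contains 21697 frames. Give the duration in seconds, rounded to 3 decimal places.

Running time = 21697 × 1/30 = 21697/30 s ≈ 723.233 s.

723.233 seconds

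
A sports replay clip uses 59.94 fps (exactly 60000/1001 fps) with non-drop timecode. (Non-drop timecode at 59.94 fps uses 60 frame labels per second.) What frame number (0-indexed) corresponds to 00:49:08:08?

Total seconds to the label: (0 × 3600 + 49 × 60 + 8) = 2948.
Frame index = 2948 × 60 + 8 = 176888.

176888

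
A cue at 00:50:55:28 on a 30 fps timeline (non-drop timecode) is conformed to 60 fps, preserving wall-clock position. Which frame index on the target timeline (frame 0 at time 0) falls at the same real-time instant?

Source frame index: (0×3600 + 50×60 + 55) × 30 + 28 = 91678.
Real time: 91678 / (30) = 45839/15 s.
Target frame: (45839/15) × (60) = 183356.

frame 183356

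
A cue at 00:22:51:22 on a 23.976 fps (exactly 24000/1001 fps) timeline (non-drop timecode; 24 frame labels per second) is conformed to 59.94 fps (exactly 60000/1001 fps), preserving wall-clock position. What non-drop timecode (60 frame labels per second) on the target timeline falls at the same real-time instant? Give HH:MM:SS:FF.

Source frame index: (0×3600 + 22×60 + 51) × 24 + 22 = 32926.
Real time: 32926 / (24000/1001) = 16479463/12000 s.
Target frame: (16479463/12000) × (60000/1001) = 82315.
At 60 labels/s: frame 82315 → 00:22:51:55.

00:22:51:55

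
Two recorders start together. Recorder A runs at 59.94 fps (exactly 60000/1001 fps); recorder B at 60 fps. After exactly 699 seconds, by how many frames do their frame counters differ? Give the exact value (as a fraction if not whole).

41940/1001 frames

A emits 60000/1001 × 699 = 41940000/1001 frames; B emits 60 × 699 = 41940.
Difference = 41940/1001 frames (≈ 41.8981); B is ahead of A.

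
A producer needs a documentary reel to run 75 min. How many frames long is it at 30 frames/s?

135000 frames

75 min = 4500 s.
Frames = 4500 × 30 = 135000.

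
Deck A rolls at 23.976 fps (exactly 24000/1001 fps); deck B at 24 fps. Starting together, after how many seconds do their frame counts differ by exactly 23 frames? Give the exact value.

The gap grows by |24 − 24000/1001| = 24/1001 frames per second.
Time for a 23-frame gap: 23 ÷ (24/1001) = 23023/24 s.

23023/24 seconds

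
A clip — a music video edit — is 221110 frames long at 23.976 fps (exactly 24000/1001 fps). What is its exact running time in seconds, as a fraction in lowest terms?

Running time = 221110 ÷ (24000/1001) = 221110 × 1001/24000 = 22133111/2400 s.

22133111/2400 seconds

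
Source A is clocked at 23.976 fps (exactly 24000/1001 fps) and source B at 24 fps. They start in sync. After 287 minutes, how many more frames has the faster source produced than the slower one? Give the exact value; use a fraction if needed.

59040/143 frames

287 min = 17220 s.
A emits 24000/1001 × 17220 = 59040000/143 frames; B emits 24 × 17220 = 413280.
Difference = 59040/143 frames (≈ 412.8671); B is ahead of A.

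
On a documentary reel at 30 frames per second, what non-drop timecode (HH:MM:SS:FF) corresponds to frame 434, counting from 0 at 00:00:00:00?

434 ÷ 30 = 14 full seconds, remainder 14 frames.
14 s = 0 h 0 min 14 s.
Timecode: 00:00:14:14.

00:00:14:14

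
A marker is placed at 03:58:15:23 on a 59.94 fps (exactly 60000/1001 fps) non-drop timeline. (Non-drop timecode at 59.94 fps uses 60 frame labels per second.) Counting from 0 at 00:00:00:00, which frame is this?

frame 857723

Total seconds to the label: (3 × 3600 + 58 × 60 + 15) = 14295.
Frame index = 14295 × 60 + 23 = 857723.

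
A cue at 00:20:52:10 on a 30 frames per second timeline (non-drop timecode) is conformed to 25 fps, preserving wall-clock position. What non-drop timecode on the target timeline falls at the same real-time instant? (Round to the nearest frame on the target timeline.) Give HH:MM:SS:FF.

00:20:52:08

Source frame index: (0×3600 + 20×60 + 52) × 30 + 10 = 37570.
Real time: 37570 / (30) = 3757/3 s.
Target frame: (3757/3) × (25) = 93925/3 ≈ 31308.333 → 31308.
At 25 labels/s: frame 31308 → 00:20:52:08.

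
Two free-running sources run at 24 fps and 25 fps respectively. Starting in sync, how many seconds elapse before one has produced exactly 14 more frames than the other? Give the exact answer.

The gap grows by |25 − 24| = 1 frame per second.
Time for a 14-frame gap: 14 ÷ (1) = 14 s.

14 seconds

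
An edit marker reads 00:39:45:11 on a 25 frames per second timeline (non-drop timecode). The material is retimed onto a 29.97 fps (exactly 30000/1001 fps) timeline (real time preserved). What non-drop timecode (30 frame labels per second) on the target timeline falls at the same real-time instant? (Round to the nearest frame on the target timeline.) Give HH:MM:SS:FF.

Source frame index: (0×3600 + 39×60 + 45) × 25 + 11 = 59636.
Real time: 59636 / (25) = 59636/25 s.
Target frame: (59636/25) × (30000/1001) = 71563200/1001 ≈ 71491.708 → 71492.
At 30 labels/s: frame 71492 → 00:39:43:02.

00:39:43:02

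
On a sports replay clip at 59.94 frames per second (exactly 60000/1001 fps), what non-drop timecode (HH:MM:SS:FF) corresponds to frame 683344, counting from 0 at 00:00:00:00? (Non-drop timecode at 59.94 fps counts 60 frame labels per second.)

03:09:49:04

683344 ÷ 60 = 11389 full seconds, remainder 4 frames.
11389 s = 3 h 9 min 49 s.
Timecode: 03:09:49:04.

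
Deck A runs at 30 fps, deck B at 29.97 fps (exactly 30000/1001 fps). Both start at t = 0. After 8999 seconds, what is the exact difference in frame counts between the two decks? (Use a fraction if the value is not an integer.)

269970/1001 frames

A emits 30 × 8999 = 269970 frames; B emits 30000/1001 × 8999 = 269970000/1001.
Difference = 269970/1001 frames (≈ 269.7003); B is behind A.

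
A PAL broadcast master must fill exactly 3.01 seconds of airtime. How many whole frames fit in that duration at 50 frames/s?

Frames = 3.01 × 50 = 301/2 ≈ 150.5000.
Complete frames: 150.

150 frames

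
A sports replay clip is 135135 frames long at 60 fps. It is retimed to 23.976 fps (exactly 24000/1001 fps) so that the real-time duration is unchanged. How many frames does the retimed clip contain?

Target frames = source frames × (target rate / source rate) = 135135 × (24000/1001)/(60) = 135135 × 400/1001 = 54000.

54000 frames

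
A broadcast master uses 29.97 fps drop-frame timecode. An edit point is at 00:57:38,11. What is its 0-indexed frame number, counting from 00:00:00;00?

103647

Complete 10-minute blocks: 5, each 17982 frames → 89910.
Remaining 7 whole minutes in the current block: 1800 + 6 × 1798 = 12588 frames.
Within the current minute: 38 × 30 + 11 − 2 = 1149 (labels ;00/;01 skipped at this minute). Total = 89910 + 12588 + 1149 = 103647.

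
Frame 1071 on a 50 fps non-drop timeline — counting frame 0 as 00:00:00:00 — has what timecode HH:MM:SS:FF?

00:00:21:21

1071 ÷ 50 = 21 full seconds, remainder 21 frames.
21 s = 0 h 0 min 21 s.
Timecode: 00:00:21:21.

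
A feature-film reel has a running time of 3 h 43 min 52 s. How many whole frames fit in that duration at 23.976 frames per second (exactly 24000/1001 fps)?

3 h 43 min 52 s = 13432 s.
Frames = 13432 × 24000/1001 = 322368000/1001 ≈ 322045.9540.
Complete frames: 322045.

322045 frames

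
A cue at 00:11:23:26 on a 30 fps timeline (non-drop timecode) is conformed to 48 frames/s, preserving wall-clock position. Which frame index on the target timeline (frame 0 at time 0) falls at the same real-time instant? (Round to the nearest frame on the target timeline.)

Source frame index: (0×3600 + 11×60 + 23) × 30 + 26 = 20516.
Real time: 20516 / (30) = 10258/15 s.
Target frame: (10258/15) × (48) = 164128/5 ≈ 32825.600 → 32826.

frame 32826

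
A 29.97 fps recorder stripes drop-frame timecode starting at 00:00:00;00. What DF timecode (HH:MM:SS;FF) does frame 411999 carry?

Each 10-minute DF block holds 10 × 60 × 30 − 9 × 2 = 17982 frames. 411999 ÷ 17982 → 22 full blocks, remainder 16395.
Within the partial block the first minute is 1800 frames and each further minute 1798, so 9 further minute boundaries passed. Total skipped labels = 18 × 22 + 2 × 9 = 414.
Non-drop label index = 411999 + 414 = 412413; at 30 labels/s that is 03:49:07:03, i.e. DF 03:49:07;03.

03:49:07;03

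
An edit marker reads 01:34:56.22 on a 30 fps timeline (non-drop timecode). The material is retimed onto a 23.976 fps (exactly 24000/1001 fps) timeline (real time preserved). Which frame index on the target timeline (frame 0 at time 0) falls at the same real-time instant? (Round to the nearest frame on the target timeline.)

Source frame index: (1×3600 + 34×60 + 56) × 30 + 22 = 170902.
Real time: 170902 / (30) = 85451/15 s.
Target frame: (85451/15) × (24000/1001) = 136721600/1001 ≈ 136585.015 → 136585.

frame 136585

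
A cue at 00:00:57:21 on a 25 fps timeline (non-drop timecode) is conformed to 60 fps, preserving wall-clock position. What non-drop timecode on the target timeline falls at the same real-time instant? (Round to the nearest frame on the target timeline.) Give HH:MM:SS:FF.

Source frame index: (0×3600 + 0×60 + 57) × 25 + 21 = 1446.
Real time: 1446 / (25) = 1446/25 s.
Target frame: (1446/25) × (60) = 17352/5 ≈ 3470.400 → 3470.
At 60 labels/s: frame 3470 → 00:00:57:50.

00:00:57:50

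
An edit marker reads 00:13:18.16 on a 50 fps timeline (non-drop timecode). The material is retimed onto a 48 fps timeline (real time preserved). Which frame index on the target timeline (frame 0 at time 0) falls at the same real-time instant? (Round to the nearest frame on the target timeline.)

frame 38319

Source frame index: (0×3600 + 13×60 + 18) × 50 + 16 = 39916.
Real time: 39916 / (50) = 19958/25 s.
Target frame: (19958/25) × (48) = 957984/25 ≈ 38319.360 → 38319.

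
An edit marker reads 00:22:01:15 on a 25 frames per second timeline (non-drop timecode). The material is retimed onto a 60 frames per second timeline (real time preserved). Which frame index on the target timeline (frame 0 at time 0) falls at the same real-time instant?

frame 79296

Source frame index: (0×3600 + 22×60 + 1) × 25 + 15 = 33040.
Real time: 33040 / (25) = 6608/5 s.
Target frame: (6608/5) × (60) = 79296.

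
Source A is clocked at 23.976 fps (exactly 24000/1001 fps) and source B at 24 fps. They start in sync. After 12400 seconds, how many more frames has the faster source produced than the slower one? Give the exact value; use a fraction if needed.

A emits 24000/1001 × 12400 = 297600000/1001 frames; B emits 24 × 12400 = 297600.
Difference = 297600/1001 frames (≈ 297.3027); B is ahead of A.

297600/1001 frames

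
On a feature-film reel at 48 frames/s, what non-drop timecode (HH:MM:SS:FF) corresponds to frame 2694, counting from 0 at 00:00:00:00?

00:00:56:06

2694 ÷ 48 = 56 full seconds, remainder 6 frames.
56 s = 0 h 0 min 56 s.
Timecode: 00:00:56:06.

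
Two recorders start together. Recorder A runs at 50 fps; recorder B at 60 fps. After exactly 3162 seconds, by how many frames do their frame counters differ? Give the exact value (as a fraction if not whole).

31620 frames

A emits 50 × 3162 = 158100 frames; B emits 60 × 3162 = 189720.
Difference = 31620 frames; B is ahead of A.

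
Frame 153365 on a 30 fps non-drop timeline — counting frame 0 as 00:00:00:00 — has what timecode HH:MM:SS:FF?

153365 ÷ 30 = 5112 full seconds, remainder 5 frames.
5112 s = 1 h 25 min 12 s.
Timecode: 01:25:12:05.

01:25:12:05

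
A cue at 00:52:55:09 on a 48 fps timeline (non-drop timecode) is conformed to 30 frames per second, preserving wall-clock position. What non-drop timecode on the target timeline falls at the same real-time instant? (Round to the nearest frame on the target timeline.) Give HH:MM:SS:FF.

Source frame index: (0×3600 + 52×60 + 55) × 48 + 9 = 152409.
Real time: 152409 / (48) = 50803/16 s.
Target frame: (50803/16) × (30) = 762045/8 ≈ 95255.625 → 95256.
At 30 labels/s: frame 95256 → 00:52:55:06.

00:52:55:06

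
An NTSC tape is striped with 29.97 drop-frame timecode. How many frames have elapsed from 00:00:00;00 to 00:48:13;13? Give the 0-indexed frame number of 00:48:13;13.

As if non-drop at 30 labels/s: (0 × 3600 + 48 × 60 + 13) × 30 + 13 = 86803.
Minute boundaries passed: 48; those not divisible by 10: 48 − 4 = 44; dropped labels = 2 × 44 = 88.
Actual frame index = 86803 − 88 = 86715.

86715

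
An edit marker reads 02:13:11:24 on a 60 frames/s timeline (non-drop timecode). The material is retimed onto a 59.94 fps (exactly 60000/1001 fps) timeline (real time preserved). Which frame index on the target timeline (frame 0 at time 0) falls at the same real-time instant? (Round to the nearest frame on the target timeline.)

frame 479005

Source frame index: (2×3600 + 13×60 + 11) × 60 + 24 = 479484.
Real time: 479484 / (60) = 39957/5 s.
Target frame: (39957/5) × (60000/1001) = 479484000/1001 ≈ 479004.995 → 479005.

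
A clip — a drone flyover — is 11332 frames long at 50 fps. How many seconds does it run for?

226.64 seconds

Running time = 11332 / (50) = 226.64 s.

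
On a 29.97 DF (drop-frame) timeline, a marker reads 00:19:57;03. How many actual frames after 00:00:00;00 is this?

35877

Complete 10-minute blocks: 1, each 17982 frames → 17982.
Remaining 9 whole minutes in the current block: 1800 + 8 × 1798 = 16184 frames.
Within the current minute: 57 × 30 + 3 − 2 = 1711 (labels ;00/;01 skipped at this minute). Total = 17982 + 16184 + 1711 = 35877.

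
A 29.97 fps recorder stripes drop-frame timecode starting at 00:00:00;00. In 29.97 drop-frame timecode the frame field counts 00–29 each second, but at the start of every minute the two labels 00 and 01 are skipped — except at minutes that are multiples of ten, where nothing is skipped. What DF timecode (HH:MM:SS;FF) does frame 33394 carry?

Each 10-minute DF block holds 10 × 60 × 30 − 9 × 2 = 17982 frames. 33394 ÷ 17982 → 1 full block, remainder 15412.
Within the partial block the first minute is 1800 frames and each further minute 1798, so 8 further minute boundaries passed. Total skipped labels = 18 × 1 + 2 × 8 = 34.
Non-drop label index = 33394 + 34 = 33428; at 30 labels/s that is 00:18:34:08, i.e. DF 00:18:34;08.

00:18:34;08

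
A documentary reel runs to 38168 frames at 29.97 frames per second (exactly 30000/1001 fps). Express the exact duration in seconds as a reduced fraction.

Running time = 38168 ÷ (30000/1001) = 38168 × 1001/30000 = 4775771/3750 s.

4775771/3750 seconds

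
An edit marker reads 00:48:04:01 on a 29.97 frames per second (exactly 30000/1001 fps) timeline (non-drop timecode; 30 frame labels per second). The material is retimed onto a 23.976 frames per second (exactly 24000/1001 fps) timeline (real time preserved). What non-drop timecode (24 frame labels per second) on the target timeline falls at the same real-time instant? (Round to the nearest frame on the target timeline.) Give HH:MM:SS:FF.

Source frame index: (0×3600 + 48×60 + 4) × 30 + 1 = 86521.
Real time: 86521 / (30000/1001) = 86607521/30000 s.
Target frame: (86607521/30000) × (24000/1001) = 346084/5 ≈ 69216.800 → 69217.
At 24 labels/s: frame 69217 → 00:48:04:01.

00:48:04:01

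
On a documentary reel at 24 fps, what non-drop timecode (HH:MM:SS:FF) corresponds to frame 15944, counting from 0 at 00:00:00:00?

15944 ÷ 24 = 664 full seconds, remainder 8 frames.
664 s = 0 h 11 min 4 s.
Timecode: 00:11:04:08.

00:11:04:08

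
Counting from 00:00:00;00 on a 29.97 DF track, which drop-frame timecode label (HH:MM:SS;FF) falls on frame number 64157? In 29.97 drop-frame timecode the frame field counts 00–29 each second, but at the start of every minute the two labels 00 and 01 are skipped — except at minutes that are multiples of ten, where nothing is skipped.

00:35:40;21

Ten DF minutes hold 17982 frames, so frame 64157 lies in block 3 (frames 53946–71927) with 10211 frames into that block.
The block's first minute is 1800 frames and the rest 1798 each; 10211 frames reaches minute 5, so 3 × 18 + 5 × 2 = 64 labels have been skipped so far.
Adding those back, label number 64157 + 64 = 64221 at 30 labels/s is 2140 s + 21 f = 0 h 35 min 40 s frame 21, i.e. 00:35:40;21.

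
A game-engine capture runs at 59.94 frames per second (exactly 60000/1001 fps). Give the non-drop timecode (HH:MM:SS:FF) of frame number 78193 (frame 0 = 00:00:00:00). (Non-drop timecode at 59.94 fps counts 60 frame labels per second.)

78193 ÷ 60 = 1303 full seconds, remainder 13 frames.
1303 s = 0 h 21 min 43 s.
Timecode: 00:21:43:13.

00:21:43:13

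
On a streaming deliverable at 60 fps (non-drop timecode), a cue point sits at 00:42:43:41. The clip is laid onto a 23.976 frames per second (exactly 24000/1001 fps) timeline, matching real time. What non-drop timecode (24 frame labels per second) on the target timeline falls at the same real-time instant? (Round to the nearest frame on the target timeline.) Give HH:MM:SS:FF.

Source frame index: (0×3600 + 42×60 + 43) × 60 + 41 = 153821.
Real time: 153821 / (60) = 153821/60 s.
Target frame: (153821/60) × (24000/1001) = 61528400/1001 ≈ 61466.933 → 61467.
At 24 labels/s: frame 61467 → 00:42:41:03.

00:42:41:03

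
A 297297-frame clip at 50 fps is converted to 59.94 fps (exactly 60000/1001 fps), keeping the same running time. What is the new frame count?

Target frames = source frames × (target rate / source rate) = 297297 × (60000/1001)/(50) = 297297 × 1200/1001 = 356400.

356400 frames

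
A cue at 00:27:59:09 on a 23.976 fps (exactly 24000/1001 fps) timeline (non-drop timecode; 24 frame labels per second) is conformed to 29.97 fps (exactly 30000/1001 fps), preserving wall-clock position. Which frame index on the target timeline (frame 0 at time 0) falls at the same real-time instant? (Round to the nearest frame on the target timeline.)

frame 50381

Source frame index: (0×3600 + 27×60 + 59) × 24 + 9 = 40305.
Real time: 40305 / (24000/1001) = 2689687/1600 s.
Target frame: (2689687/1600) × (30000/1001) = 201525/4 ≈ 50381.250 → 50381.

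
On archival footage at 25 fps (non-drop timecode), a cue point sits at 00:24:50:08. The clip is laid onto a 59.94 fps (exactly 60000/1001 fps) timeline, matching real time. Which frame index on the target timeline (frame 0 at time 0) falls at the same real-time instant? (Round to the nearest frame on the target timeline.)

Source frame index: (0×3600 + 24×60 + 50) × 25 + 8 = 37258.
Real time: 37258 / (25) = 37258/25 s.
Target frame: (37258/25) × (60000/1001) = 6878400/77 ≈ 89329.870 → 89330.

frame 89330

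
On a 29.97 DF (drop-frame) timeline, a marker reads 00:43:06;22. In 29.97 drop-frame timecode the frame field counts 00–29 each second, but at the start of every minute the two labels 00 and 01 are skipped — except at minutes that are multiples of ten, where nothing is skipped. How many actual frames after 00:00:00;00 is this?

77524

Complete 10-minute blocks: 4, each 17982 frames → 71928.
Remaining 3 whole minutes in the current block: 1800 + 2 × 1798 = 5396 frames.
Within the current minute: 6 × 30 + 22 − 2 = 200 (labels ;00/;01 skipped at this minute). Total = 71928 + 5396 + 200 = 77524.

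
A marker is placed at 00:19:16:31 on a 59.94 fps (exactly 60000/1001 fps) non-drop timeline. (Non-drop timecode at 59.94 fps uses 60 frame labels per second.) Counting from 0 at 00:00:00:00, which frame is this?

Total seconds to the label: (0 × 3600 + 19 × 60 + 16) = 1156.
Frame index = 1156 × 60 + 31 = 69391.

69391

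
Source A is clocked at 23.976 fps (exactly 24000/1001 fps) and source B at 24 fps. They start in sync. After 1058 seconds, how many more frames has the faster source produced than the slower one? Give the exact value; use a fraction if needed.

25392/1001 frames

A emits 24000/1001 × 1058 = 25392000/1001 frames; B emits 24 × 1058 = 25392.
Difference = 25392/1001 frames (≈ 25.3666); B is ahead of A.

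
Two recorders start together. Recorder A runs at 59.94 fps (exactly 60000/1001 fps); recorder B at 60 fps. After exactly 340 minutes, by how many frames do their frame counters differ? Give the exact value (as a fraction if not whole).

1224000/1001 frames

340 min = 20400 s.
A emits 60000/1001 × 20400 = 1224000000/1001 frames; B emits 60 × 20400 = 1224000.
Difference = 1224000/1001 frames (≈ 1222.7772); B is ahead of A.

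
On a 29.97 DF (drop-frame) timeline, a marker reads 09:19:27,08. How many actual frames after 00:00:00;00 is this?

As if non-drop at 30 labels/s: (9 × 3600 + 19 × 60 + 27) × 30 + 8 = 1007018.
Minute boundaries passed: 559; those not divisible by 10: 559 − 55 = 504; dropped labels = 2 × 504 = 1008.
Actual frame index = 1007018 − 1008 = 1006010.

1006010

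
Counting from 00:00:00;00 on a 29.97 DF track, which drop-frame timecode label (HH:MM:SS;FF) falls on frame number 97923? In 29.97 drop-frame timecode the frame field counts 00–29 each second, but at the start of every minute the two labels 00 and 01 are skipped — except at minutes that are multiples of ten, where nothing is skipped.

00:54:27;11

Each 10-minute DF block holds 10 × 60 × 30 − 9 × 2 = 17982 frames. 97923 ÷ 17982 → 5 full blocks, remainder 8013.
Within the partial block the first minute is 1800 frames and each further minute 1798, so 4 further minute boundaries passed. Total skipped labels = 18 × 5 + 2 × 4 = 98.
Non-drop label index = 97923 + 98 = 98021; at 30 labels/s that is 00:54:27:11, i.e. DF 00:54:27;11.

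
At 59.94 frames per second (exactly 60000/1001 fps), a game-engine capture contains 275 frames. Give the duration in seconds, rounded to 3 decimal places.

4.588 seconds

Running time = 275 × 1001/60000 = 11011/2400 s ≈ 4.588 s.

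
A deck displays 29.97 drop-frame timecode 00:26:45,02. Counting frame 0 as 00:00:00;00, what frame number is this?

As if non-drop at 30 labels/s: (0 × 3600 + 26 × 60 + 45) × 30 + 2 = 48152.
Minute boundaries passed: 26; those not divisible by 10: 26 − 2 = 24; dropped labels = 2 × 24 = 48.
Actual frame index = 48152 − 48 = 48104.

48104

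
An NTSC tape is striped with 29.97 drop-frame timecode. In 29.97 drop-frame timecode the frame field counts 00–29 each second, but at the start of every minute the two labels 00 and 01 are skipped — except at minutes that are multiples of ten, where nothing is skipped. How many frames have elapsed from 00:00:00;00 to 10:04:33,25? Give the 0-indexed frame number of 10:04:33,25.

Complete 10-minute blocks: 60, each 17982 frames → 1078920.
Remaining 4 whole minutes in the current block: 1800 + 3 × 1798 = 7194 frames.
Within the current minute: 33 × 30 + 25 − 2 = 1013 (labels ;00/;01 skipped at this minute). Total = 1078920 + 7194 + 1013 = 1087127.

1087127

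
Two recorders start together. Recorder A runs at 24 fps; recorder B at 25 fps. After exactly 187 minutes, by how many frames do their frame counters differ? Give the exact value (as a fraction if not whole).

187 min = 11220 s.
A emits 24 × 11220 = 269280 frames; B emits 25 × 11220 = 280500.
Difference = 11220 frames; B is ahead of A.

11220 frames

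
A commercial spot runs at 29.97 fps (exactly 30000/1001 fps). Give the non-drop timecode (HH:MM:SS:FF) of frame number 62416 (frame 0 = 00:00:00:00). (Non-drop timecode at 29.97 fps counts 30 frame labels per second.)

62416 ÷ 30 = 2080 full seconds, remainder 16 frames.
2080 s = 0 h 34 min 40 s.
Timecode: 00:34:40:16.

00:34:40:16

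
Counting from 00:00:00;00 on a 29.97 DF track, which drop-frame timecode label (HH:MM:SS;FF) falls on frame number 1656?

00:00:55;06

Ten DF minutes hold 17982 frames, so frame 1656 lies in block 0 (frames 0–17981) with 1656 frames into that block.
The block's first minute is 1800 frames and the rest 1798 each; 1656 frames reaches minute 0, so 0 × 18 + 0 × 2 = 0 labels have been skipped so far.
Adding those back, label number 1656 + 0 = 1656 at 30 labels/s is 55 s + 6 f = 0 h 0 min 55 s frame 6, i.e. 00:00:55;06.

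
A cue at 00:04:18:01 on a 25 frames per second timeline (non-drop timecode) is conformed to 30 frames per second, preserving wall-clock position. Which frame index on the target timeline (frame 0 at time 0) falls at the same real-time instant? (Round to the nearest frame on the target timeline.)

Source frame index: (0×3600 + 4×60 + 18) × 25 + 1 = 6451.
Real time: 6451 / (25) = 6451/25 s.
Target frame: (6451/25) × (30) = 38706/5 ≈ 7741.200 → 7741.

frame 7741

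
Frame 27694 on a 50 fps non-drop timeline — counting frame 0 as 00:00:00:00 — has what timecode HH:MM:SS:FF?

27694 ÷ 50 = 553 full seconds, remainder 44 frames.
553 s = 0 h 9 min 13 s.
Timecode: 00:09:13:44.

00:09:13:44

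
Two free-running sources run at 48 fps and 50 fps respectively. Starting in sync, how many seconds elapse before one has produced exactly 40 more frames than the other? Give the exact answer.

20 seconds

The gap grows by |50 − 48| = 2 frames per second.
Time for a 40-frame gap: 40 ÷ (2) = 20 s.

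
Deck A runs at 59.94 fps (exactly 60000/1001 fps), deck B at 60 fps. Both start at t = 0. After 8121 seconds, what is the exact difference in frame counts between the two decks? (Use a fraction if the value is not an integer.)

A emits 60000/1001 × 8121 = 487260000/1001 frames; B emits 60 × 8121 = 487260.
Difference = 487260/1001 frames (≈ 486.7732); B is ahead of A.

487260/1001 frames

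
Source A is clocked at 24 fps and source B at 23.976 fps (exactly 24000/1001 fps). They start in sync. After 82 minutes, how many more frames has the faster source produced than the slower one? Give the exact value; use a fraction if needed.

118080/1001 frames

82 min = 4920 s.
A emits 24 × 4920 = 118080 frames; B emits 24000/1001 × 4920 = 118080000/1001.
Difference = 118080/1001 frames (≈ 117.9620); B is behind A.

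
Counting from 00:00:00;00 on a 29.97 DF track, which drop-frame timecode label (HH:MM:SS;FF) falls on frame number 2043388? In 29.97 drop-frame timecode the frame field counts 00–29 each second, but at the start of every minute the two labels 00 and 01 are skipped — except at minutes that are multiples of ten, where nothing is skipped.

18:56:21;04

Each 10-minute DF block holds 10 × 60 × 30 − 9 × 2 = 17982 frames. 2043388 ÷ 17982 → 113 full blocks, remainder 11422.
Within the partial block the first minute is 1800 frames and each further minute 1798, so 6 further minute boundaries passed. Total skipped labels = 18 × 113 + 2 × 6 = 2046.
Non-drop label index = 2043388 + 2046 = 2045434; at 30 labels/s that is 18:56:21:04, i.e. DF 18:56:21;04.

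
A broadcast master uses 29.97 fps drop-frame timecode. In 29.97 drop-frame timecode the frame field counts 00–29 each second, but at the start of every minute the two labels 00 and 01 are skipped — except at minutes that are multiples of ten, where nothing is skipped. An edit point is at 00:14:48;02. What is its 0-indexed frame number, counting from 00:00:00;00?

26616

As if non-drop at 30 labels/s: (0 × 3600 + 14 × 60 + 48) × 30 + 2 = 26642.
Minute boundaries passed: 14; those not divisible by 10: 14 − 1 = 13; dropped labels = 2 × 13 = 26.
Actual frame index = 26642 − 26 = 26616.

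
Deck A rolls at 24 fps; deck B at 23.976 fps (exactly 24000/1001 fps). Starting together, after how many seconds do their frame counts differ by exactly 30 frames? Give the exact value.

1251.25 seconds

The gap grows by |24000/1001 − 24| = 24/1001 frames per second.
Time for a 30-frame gap: 30 ÷ (24/1001) = 1251.25 s.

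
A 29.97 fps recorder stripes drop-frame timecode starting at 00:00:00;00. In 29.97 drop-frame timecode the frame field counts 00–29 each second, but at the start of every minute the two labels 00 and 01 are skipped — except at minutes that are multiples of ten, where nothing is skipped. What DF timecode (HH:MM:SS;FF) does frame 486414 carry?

04:30:30;00

Each 10-minute DF block holds 10 × 60 × 30 − 9 × 2 = 17982 frames. 486414 ÷ 17982 → 27 full blocks, remainder 900.
Within the partial block the first minute is 1800 frames and each further minute 1798, so 0 further minute boundaries passed. Total skipped labels = 18 × 27 + 2 × 0 = 486.
Non-drop label index = 486414 + 486 = 486900; at 30 labels/s that is 04:30:30:00, i.e. DF 04:30:30;00.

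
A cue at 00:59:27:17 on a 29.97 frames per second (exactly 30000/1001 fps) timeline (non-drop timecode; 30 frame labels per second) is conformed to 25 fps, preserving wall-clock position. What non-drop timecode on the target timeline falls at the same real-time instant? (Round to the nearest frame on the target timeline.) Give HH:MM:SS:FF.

Source frame index: (0×3600 + 59×60 + 27) × 30 + 17 = 107027.
Real time: 107027 / (30000/1001) = 107134027/30000 s.
Target frame: (107134027/30000) × (25) = 107134027/1200 ≈ 89278.356 → 89278.
At 25 labels/s: frame 89278 → 00:59:31:03.

00:59:31:03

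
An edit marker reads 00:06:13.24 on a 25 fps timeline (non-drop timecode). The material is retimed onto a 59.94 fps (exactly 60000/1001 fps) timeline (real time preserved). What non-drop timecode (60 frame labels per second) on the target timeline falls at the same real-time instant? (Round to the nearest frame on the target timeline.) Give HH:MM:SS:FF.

Source frame index: (0×3600 + 6×60 + 13) × 25 + 24 = 9349.
Real time: 9349 / (25) = 9349/25 s.
Target frame: (9349/25) × (60000/1001) = 22437600/1001 ≈ 22415.185 → 22415.
At 60 labels/s: frame 22415 → 00:06:13:35.

00:06:13:35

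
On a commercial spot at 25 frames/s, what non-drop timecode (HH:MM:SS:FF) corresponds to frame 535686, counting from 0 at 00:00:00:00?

05:57:07:11

535686 ÷ 25 = 21427 full seconds, remainder 11 frames.
21427 s = 5 h 57 min 7 s.
Timecode: 05:57:07:11.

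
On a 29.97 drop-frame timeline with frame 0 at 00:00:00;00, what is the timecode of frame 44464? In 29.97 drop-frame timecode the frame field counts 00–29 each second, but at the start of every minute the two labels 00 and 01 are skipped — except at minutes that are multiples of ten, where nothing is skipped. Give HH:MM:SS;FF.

Ten DF minutes hold 17982 frames, so frame 44464 lies in block 2 (frames 35964–53945) with 8500 frames into that block.
The block's first minute is 1800 frames and the rest 1798 each; 8500 frames reaches minute 4, so 2 × 18 + 4 × 2 = 44 labels have been skipped so far.
Adding those back, label number 44464 + 44 = 44508 at 30 labels/s is 1483 s + 18 f = 0 h 24 min 43 s frame 18, i.e. 00:24:43;18.

00:24:43;18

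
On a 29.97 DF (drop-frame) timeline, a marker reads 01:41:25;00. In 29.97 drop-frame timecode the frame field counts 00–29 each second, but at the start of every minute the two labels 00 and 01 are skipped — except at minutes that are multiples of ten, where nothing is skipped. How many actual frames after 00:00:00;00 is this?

Complete 10-minute blocks: 10, each 17982 frames → 179820.
Remaining 1 whole minute in the current block: 1800 + 0 × 1798 = 1800 frames.
Within the current minute: 25 × 30 + 0 − 2 = 748 (labels ;00/;01 skipped at this minute). Total = 179820 + 1800 + 748 = 182368.

182368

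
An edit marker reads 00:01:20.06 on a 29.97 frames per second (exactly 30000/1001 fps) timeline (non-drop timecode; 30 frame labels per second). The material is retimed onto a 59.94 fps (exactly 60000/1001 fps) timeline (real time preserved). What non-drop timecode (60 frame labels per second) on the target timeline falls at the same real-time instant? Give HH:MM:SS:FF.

Source frame index: (0×3600 + 1×60 + 20) × 30 + 6 = 2406.
Real time: 2406 / (30000/1001) = 401401/5000 s.
Target frame: (401401/5000) × (60000/1001) = 4812.
At 60 labels/s: frame 4812 → 00:01:20:12.

00:01:20:12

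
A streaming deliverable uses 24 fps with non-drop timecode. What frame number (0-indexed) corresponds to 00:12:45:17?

18377

Total seconds to the label: (0 × 3600 + 12 × 60 + 45) = 765.
Frame index = 765 × 24 + 17 = 18377.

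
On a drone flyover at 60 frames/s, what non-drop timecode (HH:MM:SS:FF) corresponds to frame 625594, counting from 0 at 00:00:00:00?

02:53:46:34

625594 ÷ 60 = 10426 full seconds, remainder 34 frames.
10426 s = 2 h 53 min 46 s.
Timecode: 02:53:46:34.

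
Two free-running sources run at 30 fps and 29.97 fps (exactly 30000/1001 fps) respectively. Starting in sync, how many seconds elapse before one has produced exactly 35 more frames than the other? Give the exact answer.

7007/6 seconds

The gap grows by |30000/1001 − 30| = 30/1001 frames per second.
Time for a 35-frame gap: 35 ÷ (30/1001) = 7007/6 s.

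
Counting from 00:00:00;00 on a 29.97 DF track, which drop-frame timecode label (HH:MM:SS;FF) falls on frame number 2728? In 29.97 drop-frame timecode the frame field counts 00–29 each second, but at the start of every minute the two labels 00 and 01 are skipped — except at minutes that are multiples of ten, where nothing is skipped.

00:01:31;00

Ten DF minutes hold 17982 frames, so frame 2728 lies in block 0 (frames 0–17981) with 2728 frames into that block.
The block's first minute is 1800 frames and the rest 1798 each; 2728 frames reaches minute 1, so 0 × 18 + 1 × 2 = 2 labels have been skipped so far.
Adding those back, label number 2728 + 2 = 2730 at 30 labels/s is 91 s + 0 f = 0 h 1 min 31 s frame 0, i.e. 00:01:31;00.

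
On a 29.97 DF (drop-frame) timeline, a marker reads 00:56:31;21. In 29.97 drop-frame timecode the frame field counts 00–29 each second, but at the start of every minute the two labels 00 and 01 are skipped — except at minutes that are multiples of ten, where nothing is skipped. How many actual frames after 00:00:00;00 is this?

101649

As if non-drop at 30 labels/s: (0 × 3600 + 56 × 60 + 31) × 30 + 21 = 101751.
Minute boundaries passed: 56; those not divisible by 10: 56 − 5 = 51; dropped labels = 2 × 51 = 102.
Actual frame index = 101751 − 102 = 101649.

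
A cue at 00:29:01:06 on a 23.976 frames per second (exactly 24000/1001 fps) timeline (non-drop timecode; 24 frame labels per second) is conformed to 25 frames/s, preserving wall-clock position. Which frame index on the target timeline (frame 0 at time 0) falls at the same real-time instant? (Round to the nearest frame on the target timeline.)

Source frame index: (0×3600 + 29×60 + 1) × 24 + 6 = 41790.
Real time: 41790 / (24000/1001) = 1394393/800 s.
Target frame: (1394393/800) × (25) = 1394393/32 ≈ 43574.781 → 43575.

frame 43575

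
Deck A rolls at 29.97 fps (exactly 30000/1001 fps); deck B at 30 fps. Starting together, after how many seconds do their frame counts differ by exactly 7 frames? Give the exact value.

The gap grows by |30 − 30000/1001| = 30/1001 frames per second.
Time for a 7-frame gap: 7 ÷ (30/1001) = 7007/30 s.

7007/30 seconds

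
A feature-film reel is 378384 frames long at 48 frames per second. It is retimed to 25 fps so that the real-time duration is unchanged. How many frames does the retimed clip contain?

Target frames = source frames × (target rate / source rate) = 378384 × (25)/(48) = 378384 × 25/48 = 197075.

197075 frames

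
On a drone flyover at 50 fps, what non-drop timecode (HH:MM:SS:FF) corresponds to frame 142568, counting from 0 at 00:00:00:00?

142568 ÷ 50 = 2851 full seconds, remainder 18 frames.
2851 s = 0 h 47 min 31 s.
Timecode: 00:47:31:18.

00:47:31:18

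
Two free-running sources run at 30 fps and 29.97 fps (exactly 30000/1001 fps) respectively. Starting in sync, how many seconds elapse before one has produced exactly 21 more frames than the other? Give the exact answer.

700.7 seconds

The gap grows by |30000/1001 − 30| = 30/1001 frames per second.
Time for a 21-frame gap: 21 ÷ (30/1001) = 700.7 s.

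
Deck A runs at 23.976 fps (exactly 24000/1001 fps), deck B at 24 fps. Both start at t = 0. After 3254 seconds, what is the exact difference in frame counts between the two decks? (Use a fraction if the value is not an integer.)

A emits 24000/1001 × 3254 = 78096000/1001 frames; B emits 24 × 3254 = 78096.
Difference = 78096/1001 frames (≈ 78.0180); B is ahead of A.

78096/1001 frames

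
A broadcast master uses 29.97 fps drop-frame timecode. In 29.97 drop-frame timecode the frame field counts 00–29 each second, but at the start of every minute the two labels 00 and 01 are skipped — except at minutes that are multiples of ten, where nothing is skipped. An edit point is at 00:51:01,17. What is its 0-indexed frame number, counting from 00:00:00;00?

Complete 10-minute blocks: 5, each 17982 frames → 89910.
Remaining 1 whole minute in the current block: 1800 + 0 × 1798 = 1800 frames.
Within the current minute: 1 × 30 + 17 − 2 = 45 (labels ;00/;01 skipped at this minute). Total = 89910 + 1800 + 45 = 91755.

91755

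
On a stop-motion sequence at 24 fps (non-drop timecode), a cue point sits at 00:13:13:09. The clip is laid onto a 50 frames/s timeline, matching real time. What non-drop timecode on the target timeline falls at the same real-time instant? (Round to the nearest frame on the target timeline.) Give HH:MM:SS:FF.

00:13:13:19

Source frame index: (0×3600 + 13×60 + 13) × 24 + 9 = 19041.
Real time: 19041 / (24) = 6347/8 s.
Target frame: (6347/8) × (50) = 158675/4 ≈ 39668.750 → 39669.
At 50 labels/s: frame 39669 → 00:13:13:19.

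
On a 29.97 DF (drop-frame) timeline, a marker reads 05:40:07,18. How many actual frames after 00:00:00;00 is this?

Complete 10-minute blocks: 34, each 17982 frames → 611388.
Remaining 0 whole minutes in the current block: 0 frames.
Within the current minute: 7 × 30 + 18 = 228. Total = 611388 + 0 + 228 = 611616.

611616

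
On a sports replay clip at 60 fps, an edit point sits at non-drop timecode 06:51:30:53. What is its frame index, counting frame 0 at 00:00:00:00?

Total seconds to the label: (6 × 3600 + 51 × 60 + 30) = 24690.
Frame index = 24690 × 60 + 53 = 1481453.

frame 1481453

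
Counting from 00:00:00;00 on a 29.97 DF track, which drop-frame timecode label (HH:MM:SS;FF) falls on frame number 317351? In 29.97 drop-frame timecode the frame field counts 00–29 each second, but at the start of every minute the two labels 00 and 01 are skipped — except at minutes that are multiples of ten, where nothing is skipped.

Each 10-minute DF block holds 10 × 60 × 30 − 9 × 2 = 17982 frames. 317351 ÷ 17982 → 17 full blocks, remainder 11657.
Within the partial block the first minute is 1800 frames and each further minute 1798, so 6 further minute boundaries passed. Total skipped labels = 18 × 17 + 2 × 6 = 318.
Non-drop label index = 317351 + 318 = 317669; at 30 labels/s that is 02:56:28:29, i.e. DF 02:56:28;29.

02:56:28;29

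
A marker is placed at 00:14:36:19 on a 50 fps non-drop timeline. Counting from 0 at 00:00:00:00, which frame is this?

Total seconds to the label: (0 × 3600 + 14 × 60 + 36) = 876.
Frame index = 876 × 50 + 19 = 43819.

frame 43819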